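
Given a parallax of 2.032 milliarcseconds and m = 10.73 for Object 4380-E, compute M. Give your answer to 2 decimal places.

d = 1/p = 1/0.002032″ = 492.13 pc.
m − M = 5 log₁₀(492.13) − 5 = 13.4604 − 5 = 8.4604.
M = m − (m − M) = 10.73 − 8.4604 = 2.27.

M = 2.27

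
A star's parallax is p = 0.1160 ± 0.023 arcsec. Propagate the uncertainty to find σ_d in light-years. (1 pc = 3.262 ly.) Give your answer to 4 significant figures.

d = 1/p, so σ_d = σ_p / p².
σ_d = 0.0230 / (0.1160)² = 0.0230 / 0.013456 = 1.7093 pc = 1.7093 × 3.262 ly = 5.5757 ly.

5.576 ly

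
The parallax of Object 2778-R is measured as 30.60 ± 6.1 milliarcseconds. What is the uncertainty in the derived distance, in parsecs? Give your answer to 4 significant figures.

d = 1/p, so σ_d = σ_p / p².
σ_d = 0.00610 / (0.03060)² = 0.00610 / 0.00093636 = 6.5146 pc.

6.515 pc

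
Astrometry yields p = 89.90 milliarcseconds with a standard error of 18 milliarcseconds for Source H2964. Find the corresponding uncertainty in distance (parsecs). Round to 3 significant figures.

2.23 pc

d = 1/p, so σ_d = σ_p / p².
σ_d = 0.0180 / (0.08990)² = 0.0180 / 0.008082 = 2.2272 pc.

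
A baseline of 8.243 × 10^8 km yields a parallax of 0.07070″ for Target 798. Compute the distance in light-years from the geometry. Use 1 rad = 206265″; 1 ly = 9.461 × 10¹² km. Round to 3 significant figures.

254 ly

θ = 0.07070″ = 0.07070/206265 = 3.4276 × 10^-7 rad.
d = B/θ = (8.243 × 10^8) / (3.4276 × 10^-7) = 2.4049 × 10^15 km = (2.4049 × 10^15) / (9.461 × 10^12) ly = 254.19 ly.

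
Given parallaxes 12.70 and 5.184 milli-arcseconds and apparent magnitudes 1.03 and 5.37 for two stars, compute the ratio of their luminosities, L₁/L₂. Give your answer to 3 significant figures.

d₁ = 1/p₁ = 1/0.01270″ = 78.74 pc; d₂ = 1/p₂ = 1/0.005184″ = 192.9 pc.
M₁ = m₁ − 5 log₁₀ d₁ + 5 = 1.03 − 9.4810 + 5 = -3.4510.
M₂ = 5.37 − 11.4267 + 5 = -1.0567.
L₁/L₂ = 10^(0.4(M₂ − M₁)) = 10^(0.4 × 2.3943) = 10^0.95772 = 9.0724.

L₁/L₂ = 9.07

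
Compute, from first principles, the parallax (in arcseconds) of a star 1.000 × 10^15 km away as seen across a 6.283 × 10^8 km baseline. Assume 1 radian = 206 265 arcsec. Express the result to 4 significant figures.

0.1296 arcsec

θ ≈ B/d = (6.283 × 10^8) / (1.000 × 10^15) = 6.2830 × 10^-7 rad.
In arcseconds: 6.2830 × 10^-7 × 206265 = 0.1296″.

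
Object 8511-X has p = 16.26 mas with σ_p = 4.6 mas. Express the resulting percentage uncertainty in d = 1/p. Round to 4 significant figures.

For d = 1/p, |σ_d/d| = |σ_p/p|.
σ_p/p = 4.6 / 16.26 = 0.2829 = 28.29%.

28.29%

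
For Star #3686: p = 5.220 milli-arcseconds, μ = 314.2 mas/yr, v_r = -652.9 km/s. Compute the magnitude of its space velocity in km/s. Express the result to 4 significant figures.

d = 1/p = 1/0.005220″ = 191.57 pc.
μ = 314.2 mas/yr = 0.3142 ″/yr.
v_t = 4.740 μ d = 4.740 × 0.3142 × 191.57 = 285.31 km/s.
v = √(v_r² + v_t²) = √((-652.9)² + 285.31²) = √507680 = 712.52 km/s.

712.5 km/s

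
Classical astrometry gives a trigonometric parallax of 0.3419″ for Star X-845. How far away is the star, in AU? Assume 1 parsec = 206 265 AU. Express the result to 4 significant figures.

d = 1/p = 1/0.3419 = 2.9248 pc.
In AU: 2.9248 × 206265 = 6.0328 × 10^5 AU.

603300 AU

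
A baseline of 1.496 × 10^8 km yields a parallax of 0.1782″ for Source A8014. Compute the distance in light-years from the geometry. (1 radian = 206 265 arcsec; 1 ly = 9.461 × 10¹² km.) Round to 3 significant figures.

18.3 ly

θ = 0.1782″ = 0.1782/206265 = 8.6394 × 10^-7 rad.
d = B/θ = (1.496 × 10^8) / (8.6394 × 10^-7) = 1.7316 × 10^14 km = (1.7316 × 10^14) / (9.461 × 10^12) ly = 18.303 ly.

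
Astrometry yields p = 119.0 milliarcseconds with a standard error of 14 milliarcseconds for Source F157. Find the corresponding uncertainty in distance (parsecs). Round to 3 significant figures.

0.989 pc

d = 1/p, so σ_d = σ_p / p².
σ_d = 0.0140 / (0.1190)² = 0.0140 / 0.014161 = 0.98863 pc.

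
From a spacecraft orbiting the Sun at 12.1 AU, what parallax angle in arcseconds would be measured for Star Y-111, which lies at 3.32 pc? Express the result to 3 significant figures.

3.64 arcsec

p (arcsec) = B (AU) / d (pc).
p = 12.1 / 3.32 = 3.6446 arcsec.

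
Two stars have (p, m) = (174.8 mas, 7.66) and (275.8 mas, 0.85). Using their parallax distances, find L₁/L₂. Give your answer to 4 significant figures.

d₁ = 1/p₁ = 1/0.1748″ = 5.7208 pc; d₂ = 1/p₂ = 1/0.2758″ = 3.6258 pc.
M₁ = m₁ − 5 log₁₀ d₁ + 5 = 7.66 − 3.7873 + 5 = 8.8727.
M₂ = 0.85 − 2.7970 + 5 = 3.0530.
L₁/L₂ = 10^(0.4(M₂ − M₁)) = 10^(0.4 × (-5.8197)) = 10^(-2.32788) = 0.0047002.

L₁/L₂ = 0.004700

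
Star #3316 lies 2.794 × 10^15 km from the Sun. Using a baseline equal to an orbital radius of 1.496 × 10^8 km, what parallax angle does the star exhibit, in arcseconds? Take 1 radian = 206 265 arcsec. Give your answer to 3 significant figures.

θ ≈ B/d = (1.496 × 10^8) / (2.794 × 10^15) = 5.3543 × 10^-8 rad.
In arcseconds: 5.3543 × 10^-8 × 206265 = 0.011044″.

0.0110 arcsec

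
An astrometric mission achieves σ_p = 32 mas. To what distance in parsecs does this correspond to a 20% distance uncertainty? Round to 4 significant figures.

6.250 pc

σ_d/d = σ_p/p, so the condition is σ_p/p ≤ 0.20, i.e. p ≥ σ_p/0.20.
p_min = 32/0.20 = 160 mas = 0.16 arcsec.
d_max = 1/p_min = 1/0.16 = 6.25 pc.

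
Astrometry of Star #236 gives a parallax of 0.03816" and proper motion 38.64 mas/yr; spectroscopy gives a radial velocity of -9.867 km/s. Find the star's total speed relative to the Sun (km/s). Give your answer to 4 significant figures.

d = 1/p = 1/0.03816″ = 26.205 pc.
μ = 38.64 mas/yr = 0.03864 ″/yr.
v_t = 4.740 μ d = 4.740 × 0.03864 × 26.205 = 4.7995 km/s.
v = √(v_r² + v_t²) = √((-9.867)² + 4.7995²) = √120.393 = 10.972 km/s.

10.97 km/s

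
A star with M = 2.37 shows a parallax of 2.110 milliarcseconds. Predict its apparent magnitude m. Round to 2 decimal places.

m = 10.75

d = 1/p = 1/0.002110″ = 473.93 pc.
m − M = 5 log₁₀ d − 5 = 5 log₁₀(473.93) − 5 = 13.3786 − 5 = 8.3786.
m = M + (m − M) = 2.37 + 8.3786 = 10.75.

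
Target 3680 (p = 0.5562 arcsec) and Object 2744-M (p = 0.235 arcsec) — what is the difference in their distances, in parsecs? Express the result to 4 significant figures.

d_A = 1/0.5562″ = 1.7979 pc; d_B = 1/0.2350″ = 4.2553 pc.
|d_B − d_A| = |4.2553 − 1.7979| = 2.4574 pc.

2.457 pc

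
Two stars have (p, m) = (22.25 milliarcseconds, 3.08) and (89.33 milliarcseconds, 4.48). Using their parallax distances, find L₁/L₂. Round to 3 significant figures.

L₁/L₂ = 58.5

d₁ = 1/p₁ = 1/0.02225″ = 44.944 pc; d₂ = 1/p₂ = 1/0.08933″ = 11.194 pc.
M₁ = m₁ − 5 log₁₀ d₁ + 5 = 3.08 − 8.2634 + 5 = -0.1834.
M₂ = 4.48 − 5.2449 + 5 = 4.2351.
L₁/L₂ = 10^(0.4(M₂ − M₁)) = 10^(0.4 × 4.4185) = 10^1.76740 = 58.533.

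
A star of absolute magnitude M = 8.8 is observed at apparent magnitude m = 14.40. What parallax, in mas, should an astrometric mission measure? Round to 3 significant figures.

m − M = 14.40 − 8.8 = 5.60.
d = 10^((m−M)/5 + 1) = 10^2.120 = 131.83 pc.
p = 1/d = 1/131.83 = 0.0075855 arcsec = 7.5855 mas.

7.59 mas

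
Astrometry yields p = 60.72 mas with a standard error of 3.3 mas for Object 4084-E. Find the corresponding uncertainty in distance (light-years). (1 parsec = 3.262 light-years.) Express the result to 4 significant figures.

d = 1/p, so σ_d = σ_p / p².
σ_d = 0.00330 / (0.06072)² = 0.00330 / 0.0036869 = 0.89506 pc = 0.89506 × 3.262 ly = 2.9197 ly.

2.920 ly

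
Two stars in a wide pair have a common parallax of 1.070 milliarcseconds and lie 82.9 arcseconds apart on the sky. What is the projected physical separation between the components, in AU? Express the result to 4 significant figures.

77480 AU

d = 1/p = 1/0.001070″ = 934.58 pc.
At distance d (pc), an angle of θ arcsec spans θ·d AU: s = 82.9 × 934.58 = 77477 AU.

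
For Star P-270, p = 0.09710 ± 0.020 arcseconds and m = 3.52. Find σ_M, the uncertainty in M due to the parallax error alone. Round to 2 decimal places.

σ_M = 0.45 mag

M = m − 5 log₁₀ d + 5 = m + 5 log₁₀ p + 5, so ∂M/∂p = 5/(p ln 10).
σ_M = (5/ln 10) · (σ_p/p) = 2.1715 × 0.020/0.09710 = 2.1715 × 0.20597 = 0.44726.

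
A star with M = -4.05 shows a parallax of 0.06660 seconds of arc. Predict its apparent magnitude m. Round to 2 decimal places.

d = 1/p = 1/0.06660″ = 15.015 pc.
m − M = 5 log₁₀ d − 5 = 5 log₁₀(15.015) − 5 = 5.8826 − 5 = 0.8826.
m = M + (m − M) = -4.05 + 0.8826 = -3.17.

m = -3.17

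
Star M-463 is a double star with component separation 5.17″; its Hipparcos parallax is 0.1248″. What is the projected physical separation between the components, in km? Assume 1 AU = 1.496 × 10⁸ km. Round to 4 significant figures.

d = 1/p = 1/0.1248″ = 8.0128 pc.
At distance d (pc), an angle of θ arcsec spans θ·d AU: s = 5.17 × 8.0128 = 41.426 AU.
= 41.426 × 1.496 × 10⁸ km = 6.1973 × 10^9 km.

6.197 × 10^9 km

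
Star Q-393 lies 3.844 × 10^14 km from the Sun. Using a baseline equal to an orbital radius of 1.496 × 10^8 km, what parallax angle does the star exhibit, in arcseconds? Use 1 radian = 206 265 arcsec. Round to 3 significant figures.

0.0803 arcsec

θ ≈ B/d = (1.496 × 10^8) / (3.844 × 10^14) = 3.8918 × 10^-7 rad.
In arcseconds: 3.8918 × 10^-7 × 206265 = 0.080274″.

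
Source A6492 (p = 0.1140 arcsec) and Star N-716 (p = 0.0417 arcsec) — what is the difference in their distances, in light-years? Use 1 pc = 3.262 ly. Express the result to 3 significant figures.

49.6 ly

d_A = 1/0.1140″ = 8.7719 pc; d_B = 1/0.04170″ = 23.981 pc.
|d_B − d_A| = |23.981 − 8.7719| = 15.209 pc = 15.209 × 3.262 ly = 49.612 ly.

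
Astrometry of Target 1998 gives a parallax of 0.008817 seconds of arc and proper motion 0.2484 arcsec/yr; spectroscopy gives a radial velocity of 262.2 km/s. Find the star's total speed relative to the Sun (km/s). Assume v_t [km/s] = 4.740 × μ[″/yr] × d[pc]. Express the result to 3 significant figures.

294 km/s

d = 1/p = 1/0.008817″ = 113.42 pc.
v_t = 4.740 μ d = 4.740 × 0.2484 × 113.42 = 133.54 km/s.
v = √(v_r² + v_t²) = √(262.2² + 133.54²) = √86581.8 = 294.25 km/s.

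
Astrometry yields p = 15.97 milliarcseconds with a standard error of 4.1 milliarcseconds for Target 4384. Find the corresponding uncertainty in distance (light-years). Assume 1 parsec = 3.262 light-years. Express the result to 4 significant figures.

52.44 ly

d = 1/p, so σ_d = σ_p / p².
σ_d = 0.00410 / (0.01597)² = 0.00410 / 0.00025504 = 16.076 pc = 16.076 × 3.262 ly = 52.44 ly.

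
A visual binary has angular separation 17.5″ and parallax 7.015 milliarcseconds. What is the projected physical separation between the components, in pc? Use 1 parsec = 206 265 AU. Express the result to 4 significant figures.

0.01209 pc

d = 1/p = 1/0.007015″ = 142.55 pc.
At distance d (pc), an angle of θ arcsec spans θ·d AU: s = 17.5 × 142.55 = 2494.6 AU.
= 2494.6 / 206265 = 0.012094 pc.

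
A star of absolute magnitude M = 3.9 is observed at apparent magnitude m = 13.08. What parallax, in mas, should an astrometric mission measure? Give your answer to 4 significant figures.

1.459 mas

m − M = 13.08 − 3.9 = 9.18.
d = 10^((m−M)/5 + 1) = 10^2.836 = 685.49 pc.
p = 1/d = 1/685.49 = 0.0014588 arcsec = 1.4588 mas.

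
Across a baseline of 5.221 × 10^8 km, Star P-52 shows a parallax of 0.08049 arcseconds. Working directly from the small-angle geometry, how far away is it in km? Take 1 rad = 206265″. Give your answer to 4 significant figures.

1.338 × 10^15 km

θ = 0.08049″ = 0.08049/206265 = 3.9023 × 10^-7 rad.
d = B/θ = (5.221 × 10^8) / (3.9023 × 10^-7) = 1.3379 × 10^15 km.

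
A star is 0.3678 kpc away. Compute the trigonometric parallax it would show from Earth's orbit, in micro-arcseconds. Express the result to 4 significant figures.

d = 0.3678 kpc = 367.8 pc.
p = 1/d = 1/367.8 = 0.0027189 arcsec.
= 0.0027189 × 10⁶ = 2718.9 μas.

2719 μas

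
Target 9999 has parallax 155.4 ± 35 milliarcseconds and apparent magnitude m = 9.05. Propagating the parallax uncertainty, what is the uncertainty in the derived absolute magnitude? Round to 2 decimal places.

σ_M = 0.49 mag

M = m − 5 log₁₀ d + 5 = m + 5 log₁₀ p + 5, so ∂M/∂p = 5/(p ln 10).
σ_M = (5/ln 10) · (σ_p/p) = 2.1715 × 35/155.4 = 2.1715 × 0.22523 = 0.48909.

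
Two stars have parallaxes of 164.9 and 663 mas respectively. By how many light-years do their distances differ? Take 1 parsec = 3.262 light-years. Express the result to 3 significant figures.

d_A = 1/0.1649″ = 6.0643 pc; d_B = 1/0.6630″ = 1.5083 pc.
|d_B − d_A| = |1.5083 − 6.0643| = 4.556 pc = 4.556 × 3.262 ly = 14.862 ly.

14.9 ly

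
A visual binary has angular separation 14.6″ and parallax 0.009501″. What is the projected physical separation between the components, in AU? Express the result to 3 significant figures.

1540 AU

d = 1/p = 1/0.009501″ = 105.25 pc.
At distance d (pc), an angle of θ arcsec spans θ·d AU: s = 14.6 × 105.25 = 1536.7 AU.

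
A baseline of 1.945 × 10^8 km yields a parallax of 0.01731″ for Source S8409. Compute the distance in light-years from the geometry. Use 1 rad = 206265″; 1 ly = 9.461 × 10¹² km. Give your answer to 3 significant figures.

245 ly

θ = 0.01731″ = 0.01731/206265 = 8.3921 × 10^-8 rad.
d = B/θ = (1.945 × 10^8) / (8.3921 × 10^-8) = 2.3177 × 10^15 km = (2.3177 × 10^15) / (9.461 × 10^12) ly = 244.97 ly.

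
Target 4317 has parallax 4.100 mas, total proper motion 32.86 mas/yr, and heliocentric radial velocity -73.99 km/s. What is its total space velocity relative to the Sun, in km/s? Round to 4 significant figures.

d = 1/p = 1/0.004100″ = 243.9 pc.
μ = 32.86 mas/yr = 0.03286 ″/yr.
v_t = 4.740 μ d = 4.740 × 0.03286 × 243.9 = 37.989 km/s.
v = √(v_r² + v_t²) = √((-73.99)² + 37.989²) = √6917.68 = 83.173 km/s.

83.17 km/s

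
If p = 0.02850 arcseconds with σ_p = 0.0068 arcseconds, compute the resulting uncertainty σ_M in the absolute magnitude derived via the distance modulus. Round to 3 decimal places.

σ_M = 0.518 mag

M = m − 5 log₁₀ d + 5 = m + 5 log₁₀ p + 5, so ∂M/∂p = 5/(p ln 10).
σ_M = (5/ln 10) · (σ_p/p) = 2.1715 × 0.0068/0.02850 = 2.1715 × 0.2386 = 0.51812.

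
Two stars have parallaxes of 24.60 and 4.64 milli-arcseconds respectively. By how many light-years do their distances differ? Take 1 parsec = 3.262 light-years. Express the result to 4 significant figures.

570.4 ly

d_A = 1/0.02460″ = 40.65 pc; d_B = 1/0.004640″ = 215.52 pc.
|d_B − d_A| = |215.52 − 40.65| = 174.87 pc = 174.87 × 3.262 ly = 570.43 ly.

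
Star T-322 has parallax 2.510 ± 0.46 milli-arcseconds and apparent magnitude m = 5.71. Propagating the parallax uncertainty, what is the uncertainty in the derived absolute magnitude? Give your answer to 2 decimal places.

M = m − 5 log₁₀ d + 5 = m + 5 log₁₀ p + 5, so ∂M/∂p = 5/(p ln 10).
σ_M = (5/ln 10) · (σ_p/p) = 2.1715 × 0.46/2.510 = 2.1715 × 0.18327 = 0.39797.

σ_M = 0.40 mag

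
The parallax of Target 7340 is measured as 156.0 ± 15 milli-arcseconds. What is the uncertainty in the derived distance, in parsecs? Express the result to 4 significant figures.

0.6164 pc

d = 1/p, so σ_d = σ_p / p².
σ_d = 0.0150 / (0.1560)² = 0.0150 / 0.024336 = 0.61637 pc.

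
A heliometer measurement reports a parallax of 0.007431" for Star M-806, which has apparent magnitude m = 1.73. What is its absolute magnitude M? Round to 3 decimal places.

d = 1/p = 1/0.007431″ = 134.57 pc.
m − M = 5 log₁₀(134.57) − 5 = 10.6447 − 5 = 5.6447.
M = m − (m − M) = 1.73 − 5.6447 = -3.915.

M = -3.915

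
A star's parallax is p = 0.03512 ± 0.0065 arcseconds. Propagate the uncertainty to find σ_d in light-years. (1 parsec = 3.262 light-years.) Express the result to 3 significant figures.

d = 1/p, so σ_d = σ_p / p².
σ_d = 0.00650 / (0.03512)² = 0.00650 / 0.0012334 = 5.27 pc = 5.27 × 3.262 ly = 17.191 ly.

17.2 ly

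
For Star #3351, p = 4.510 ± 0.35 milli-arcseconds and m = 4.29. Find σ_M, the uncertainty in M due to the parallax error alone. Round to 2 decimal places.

σ_M = 0.17 mag

M = m − 5 log₁₀ d + 5 = m + 5 log₁₀ p + 5, so ∂M/∂p = 5/(p ln 10).
σ_M = (5/ln 10) · (σ_p/p) = 2.1715 × 0.35/4.510 = 2.1715 × 0.077605 = 0.16852.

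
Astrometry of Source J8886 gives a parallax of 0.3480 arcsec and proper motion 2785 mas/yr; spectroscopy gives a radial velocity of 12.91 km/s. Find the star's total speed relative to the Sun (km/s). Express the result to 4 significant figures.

40.07 km/s

d = 1/p = 1/0.3480″ = 2.8736 pc.
μ = 2785 mas/yr = 2.785 ″/yr.
v_t = 4.740 μ d = 4.740 × 2.785 × 2.8736 = 37.934 km/s.
v = √(v_r² + v_t²) = √(12.91² + 37.934²) = √1605.66 = 40.071 km/s.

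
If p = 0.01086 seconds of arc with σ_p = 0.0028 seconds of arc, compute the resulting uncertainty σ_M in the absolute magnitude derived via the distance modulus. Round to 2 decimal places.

M = m − 5 log₁₀ d + 5 = m + 5 log₁₀ p + 5, so ∂M/∂p = 5/(p ln 10).
σ_M = (5/ln 10) · (σ_p/p) = 2.1715 × 0.0028/0.01086 = 2.1715 × 0.25783 = 0.55988.

σ_M = 0.56 mag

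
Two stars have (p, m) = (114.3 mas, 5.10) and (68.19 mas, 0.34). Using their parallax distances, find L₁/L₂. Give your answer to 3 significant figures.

d₁ = 1/p₁ = 1/0.1143″ = 8.7489 pc; d₂ = 1/p₂ = 1/0.06819″ = 14.665 pc.
M₁ = m₁ − 5 log₁₀ d₁ + 5 = 5.10 − 4.7098 + 5 = 5.3902.
M₂ = 0.34 − 5.8314 + 5 = -0.4914.
L₁/L₂ = 10^(0.4(M₂ − M₁)) = 10^(0.4 × (-5.8816)) = 10^(-2.35264) = 0.0044398.

L₁/L₂ = 0.00444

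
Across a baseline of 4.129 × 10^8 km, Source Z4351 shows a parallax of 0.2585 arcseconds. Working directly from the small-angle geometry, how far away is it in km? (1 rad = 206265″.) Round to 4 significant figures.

3.295 × 10^14 km

θ = 0.2585″ = 0.2585/206265 = 1.2532 × 10^-6 rad.
d = B/θ = (4.129 × 10^8) / (1.2532 × 10^-6) = 3.2948 × 10^14 km.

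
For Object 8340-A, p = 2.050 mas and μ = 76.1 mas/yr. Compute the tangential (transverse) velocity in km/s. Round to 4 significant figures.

176.0 km/s

d = 1/p = 1/0.002050″ = 487.8 pc.
μ = 76.1 mas/yr = 0.0761 ″/yr.
v_t = 4.74 × μ × d = 4.74 × 0.0761 × 487.8 = 175.96 km/s.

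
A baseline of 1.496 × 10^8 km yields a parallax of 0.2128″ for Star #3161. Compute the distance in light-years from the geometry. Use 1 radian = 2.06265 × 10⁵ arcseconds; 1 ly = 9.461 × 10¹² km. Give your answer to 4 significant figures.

15.33 ly

θ = 0.2128″ = 0.2128/206265 = 1.0317 × 10^-6 rad.
d = B/θ = (1.496 × 10^8) / (1.0317 × 10^-6) = 1.4500 × 10^14 km = (1.4500 × 10^14) / (9.461 × 10^12) ly = 15.326 ly.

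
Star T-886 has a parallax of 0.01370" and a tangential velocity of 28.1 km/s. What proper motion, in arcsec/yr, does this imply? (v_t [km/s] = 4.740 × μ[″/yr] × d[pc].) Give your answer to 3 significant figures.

0.0812 arcsec/yr

d = 1/p = 1/0.01370″ = 72.993 pc.
μ = v_t / (4.74 d) = 28.1 / (4.74 × 72.993) = 28.1 / 345.99 = 0.081216 ″/yr.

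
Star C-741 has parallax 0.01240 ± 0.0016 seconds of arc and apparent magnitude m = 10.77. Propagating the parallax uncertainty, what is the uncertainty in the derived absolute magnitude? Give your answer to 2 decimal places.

M = m − 5 log₁₀ d + 5 = m + 5 log₁₀ p + 5, so ∂M/∂p = 5/(p ln 10).
σ_M = (5/ln 10) · (σ_p/p) = 2.1715 × 0.0016/0.01240 = 2.1715 × 0.12903 = 0.28019.

σ_M = 0.28 mag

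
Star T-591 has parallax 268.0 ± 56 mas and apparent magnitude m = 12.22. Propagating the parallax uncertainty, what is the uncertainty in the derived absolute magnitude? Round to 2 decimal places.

M = m − 5 log₁₀ d + 5 = m + 5 log₁₀ p + 5, so ∂M/∂p = 5/(p ln 10).
σ_M = (5/ln 10) · (σ_p/p) = 2.1715 × 56/268.0 = 2.1715 × 0.20896 = 0.45376.

σ_M = 0.45 mag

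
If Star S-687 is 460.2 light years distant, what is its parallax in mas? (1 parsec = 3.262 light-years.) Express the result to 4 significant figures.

7.088 mas

d = 460.2 ly ÷ 3.262 = 141.08 pc.
p = 1/d = 1/141.08 = 0.0070882 arcsec.
= 0.0070882 × 1000 = 7.0882 mas.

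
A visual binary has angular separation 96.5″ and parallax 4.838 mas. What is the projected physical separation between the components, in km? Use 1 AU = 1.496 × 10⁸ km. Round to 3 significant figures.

2.98 × 10^12 km

d = 1/p = 1/0.004838″ = 206.7 pc.
At distance d (pc), an angle of θ arcsec spans θ·d AU: s = 96.5 × 206.7 = 19947 AU.
= 19947 × 1.496 × 10⁸ km = 2.9841 × 10^12 km.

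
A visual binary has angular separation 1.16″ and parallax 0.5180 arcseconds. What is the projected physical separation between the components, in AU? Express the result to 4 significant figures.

2.239 AU

d = 1/p = 1/0.5180″ = 1.9305 pc.
At distance d (pc), an angle of θ arcsec spans θ·d AU: s = 1.16 × 1.9305 = 2.2394 AU.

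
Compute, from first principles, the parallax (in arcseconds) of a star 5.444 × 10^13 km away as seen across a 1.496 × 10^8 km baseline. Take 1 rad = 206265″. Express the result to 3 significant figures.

0.567 arcsec

θ ≈ B/d = (1.496 × 10^8) / (5.444 × 10^13) = 2.7480 × 10^-6 rad.
In arcseconds: 2.7480 × 10^-6 × 206265 = 0.56682″.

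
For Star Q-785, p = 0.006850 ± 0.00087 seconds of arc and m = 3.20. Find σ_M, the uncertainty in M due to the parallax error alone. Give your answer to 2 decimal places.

M = m − 5 log₁₀ d + 5 = m + 5 log₁₀ p + 5, so ∂M/∂p = 5/(p ln 10).
σ_M = (5/ln 10) · (σ_p/p) = 2.1715 × 0.00087/0.006850 = 2.1715 × 0.12701 = 0.2758.

σ_M = 0.28 mag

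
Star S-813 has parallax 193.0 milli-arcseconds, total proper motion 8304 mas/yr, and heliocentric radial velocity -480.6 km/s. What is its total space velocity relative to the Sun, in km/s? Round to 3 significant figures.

d = 1/p = 1/0.1930″ = 5.1813 pc.
μ = 8304 mas/yr = 8.304 ″/yr.
v_t = 4.740 μ d = 4.740 × 8.304 × 5.1813 = 203.94 km/s.
v = √(v_r² + v_t²) = √((-480.6)² + 203.94²) = √272568 = 522.08 km/s.

522 km/s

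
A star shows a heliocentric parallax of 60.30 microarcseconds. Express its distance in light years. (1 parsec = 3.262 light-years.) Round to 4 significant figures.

p = 60.30 microarcseconds = 0.00006030 arcsec.
d = 1/p = 1/0.00006030 = 16584 pc.
In light-years: 16584 × 3.262 = 54097 ly.

54100 light years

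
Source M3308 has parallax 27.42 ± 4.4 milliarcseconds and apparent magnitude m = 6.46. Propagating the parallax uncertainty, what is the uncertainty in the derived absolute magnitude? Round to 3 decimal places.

σ_M = 0.348 mag

M = m − 5 log₁₀ d + 5 = m + 5 log₁₀ p + 5, so ∂M/∂p = 5/(p ln 10).
σ_M = (5/ln 10) · (σ_p/p) = 2.1715 × 4.4/27.42 = 2.1715 × 0.16047 = 0.34846.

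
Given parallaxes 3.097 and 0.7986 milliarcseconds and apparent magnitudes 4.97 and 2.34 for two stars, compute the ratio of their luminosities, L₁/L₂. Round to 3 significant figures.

L₁/L₂ = 0.00590

d₁ = 1/p₁ = 1/0.003097″ = 322.89 pc; d₂ = 1/p₂ = 1/0.0007986″ = 1252.2 pc.
M₁ = m₁ − 5 log₁₀ d₁ + 5 = 4.97 − 12.5453 + 5 = -2.5753.
M₂ = 2.34 − 15.4884 + 5 = -8.1484.
L₁/L₂ = 10^(0.4(M₂ − M₁)) = 10^(0.4 × (-5.5731)) = 10^(-2.22924) = 0.0058988.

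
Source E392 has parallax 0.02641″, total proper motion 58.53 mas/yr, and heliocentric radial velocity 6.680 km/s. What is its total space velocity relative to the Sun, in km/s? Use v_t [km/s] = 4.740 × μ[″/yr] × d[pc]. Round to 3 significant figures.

d = 1/p = 1/0.02641″ = 37.864 pc.
μ = 58.53 mas/yr = 0.05853 ″/yr.
v_t = 4.740 μ d = 4.740 × 0.05853 × 37.864 = 10.505 km/s.
v = √(v_r² + v_t²) = √(6.680² + 10.505²) = √154.977 = 12.449 km/s.

12.4 km/s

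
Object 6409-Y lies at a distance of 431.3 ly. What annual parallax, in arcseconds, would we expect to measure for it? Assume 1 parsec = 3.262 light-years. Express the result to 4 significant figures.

d = 431.3 ly ÷ 3.262 = 132.22 pc.
p = 1/d = 1/132.22 = 0.0075632 arcsec.

0.007563 arcsec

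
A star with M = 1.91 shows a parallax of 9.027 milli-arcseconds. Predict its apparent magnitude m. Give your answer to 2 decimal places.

m = 7.13

d = 1/p = 1/0.009027″ = 110.78 pc.
m − M = 5 log₁₀ d − 5 = 5 log₁₀(110.78) − 5 = 10.2223 − 5 = 5.2223.
m = M + (m − M) = 1.91 + 5.2223 = 7.13.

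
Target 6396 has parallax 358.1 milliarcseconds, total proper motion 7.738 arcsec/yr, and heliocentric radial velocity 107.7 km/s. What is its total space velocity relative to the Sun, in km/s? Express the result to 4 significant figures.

d = 1/p = 1/0.3581″ = 2.7925 pc.
v_t = 4.740 μ d = 4.740 × 7.738 × 2.7925 = 102.42 km/s.
v = √(v_r² + v_t²) = √(107.7² + 102.42²) = √22089.1 = 148.62 km/s.

148.6 km/s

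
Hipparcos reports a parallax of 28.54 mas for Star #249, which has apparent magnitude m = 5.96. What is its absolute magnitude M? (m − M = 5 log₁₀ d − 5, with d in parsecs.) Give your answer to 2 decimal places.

d = 1/p = 1/0.02854″ = 35.039 pc.
m − M = 5 log₁₀(35.039) − 5 = 7.7228 − 5 = 2.7228.
M = m − (m − M) = 5.96 − 2.7228 = 3.24.

M = 3.24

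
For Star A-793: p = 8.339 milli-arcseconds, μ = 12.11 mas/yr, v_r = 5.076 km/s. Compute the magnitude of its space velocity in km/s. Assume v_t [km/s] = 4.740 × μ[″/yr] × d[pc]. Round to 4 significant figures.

d = 1/p = 1/0.008339″ = 119.92 pc.
μ = 12.11 mas/yr = 0.01211 ″/yr.
v_t = 4.740 μ d = 4.740 × 0.01211 × 119.92 = 6.8836 km/s.
v = √(v_r² + v_t²) = √(5.076² + 6.8836²) = √73.1497 = 8.5528 km/s.

8.553 km/s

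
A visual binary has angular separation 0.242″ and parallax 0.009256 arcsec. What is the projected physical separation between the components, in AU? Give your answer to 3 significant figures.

d = 1/p = 1/0.009256″ = 108.04 pc.
At distance d (pc), an angle of θ arcsec spans θ·d AU: s = 0.242 × 108.04 = 26.146 AU.

26.1 AU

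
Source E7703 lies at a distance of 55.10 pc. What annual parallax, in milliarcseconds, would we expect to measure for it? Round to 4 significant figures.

18.15 mas

p = 1/d = 1/55.1 = 0.018149 arcsec.
= 0.018149 × 1000 = 18.149 mas.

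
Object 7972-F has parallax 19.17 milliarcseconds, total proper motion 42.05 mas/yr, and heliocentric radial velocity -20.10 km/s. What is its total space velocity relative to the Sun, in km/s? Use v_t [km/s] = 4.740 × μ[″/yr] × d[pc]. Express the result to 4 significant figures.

d = 1/p = 1/0.01917″ = 52.165 pc.
μ = 42.05 mas/yr = 0.04205 ″/yr.
v_t = 4.740 μ d = 4.740 × 0.04205 × 52.165 = 10.397 km/s.
v = √(v_r² + v_t²) = √((-20.10)² + 10.397²) = √512.108 = 22.63 km/s.

22.63 km/s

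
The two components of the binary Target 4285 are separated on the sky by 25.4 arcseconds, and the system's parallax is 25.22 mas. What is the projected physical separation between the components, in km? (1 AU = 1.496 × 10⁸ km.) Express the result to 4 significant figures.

1.507 × 10^11 km

d = 1/p = 1/0.02522″ = 39.651 pc.
At distance d (pc), an angle of θ arcsec spans θ·d AU: s = 25.4 × 39.651 = 1007.1 AU.
= 1007.1 × 1.496 × 10⁸ km = 1.5066 × 10^11 km.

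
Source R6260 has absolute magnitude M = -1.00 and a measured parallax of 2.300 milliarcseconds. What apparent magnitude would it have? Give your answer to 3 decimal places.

d = 1/p = 1/0.002300″ = 434.78 pc.
m − M = 5 log₁₀ d − 5 = 5 log₁₀(434.78) − 5 = 13.1913 − 5 = 8.1913.
m = M + (m − M) = -1.00 + 8.1913 = 7.191.

m = 7.191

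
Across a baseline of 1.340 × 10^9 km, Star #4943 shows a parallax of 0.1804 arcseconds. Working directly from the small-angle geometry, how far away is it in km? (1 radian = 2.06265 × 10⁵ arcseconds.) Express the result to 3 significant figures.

1.53 × 10^15 km

θ = 0.1804″ = 0.1804/206265 = 8.7460 × 10^-7 rad.
d = B/θ = (1.340 × 10^9) / (8.7460 × 10^-7) = 1.5321 × 10^15 km.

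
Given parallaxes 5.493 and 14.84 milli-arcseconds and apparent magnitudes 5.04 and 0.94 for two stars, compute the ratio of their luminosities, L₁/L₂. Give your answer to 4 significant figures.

d₁ = 1/p₁ = 1/0.005493″ = 182.05 pc; d₂ = 1/p₂ = 1/0.01484″ = 67.385 pc.
M₁ = m₁ − 5 log₁₀ d₁ + 5 = 5.04 − 11.3010 + 5 = -1.2610.
M₂ = 0.94 − 9.1428 + 5 = -3.2028.
L₁/L₂ = 10^(0.4(M₂ − M₁)) = 10^(0.4 × (-1.9418)) = 10^(-0.77672) = 0.16722.

L₁/L₂ = 0.1672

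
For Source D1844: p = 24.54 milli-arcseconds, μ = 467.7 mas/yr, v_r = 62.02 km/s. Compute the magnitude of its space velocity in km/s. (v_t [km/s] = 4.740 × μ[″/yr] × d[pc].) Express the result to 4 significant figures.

109.6 km/s

d = 1/p = 1/0.02454″ = 40.75 pc.
μ = 467.7 mas/yr = 0.4677 ″/yr.
v_t = 4.740 μ d = 4.740 × 0.4677 × 40.75 = 90.339 km/s.
v = √(v_r² + v_t²) = √(62.02² + 90.339²) = √12007.6 = 109.58 km/s.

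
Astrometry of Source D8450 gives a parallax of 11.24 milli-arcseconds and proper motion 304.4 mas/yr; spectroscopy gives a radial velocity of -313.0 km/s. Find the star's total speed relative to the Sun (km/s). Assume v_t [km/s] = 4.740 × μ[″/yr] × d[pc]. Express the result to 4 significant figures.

338.3 km/s

d = 1/p = 1/0.01124″ = 88.968 pc.
μ = 304.4 mas/yr = 0.3044 ″/yr.
v_t = 4.740 μ d = 4.740 × 0.3044 × 88.968 = 128.37 km/s.
v = √(v_r² + v_t²) = √((-313.0)² + 128.37²) = √114448 = 338.3 km/s.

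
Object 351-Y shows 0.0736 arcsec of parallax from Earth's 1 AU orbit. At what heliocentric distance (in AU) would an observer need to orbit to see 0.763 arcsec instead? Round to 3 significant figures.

10.4 AU

Parallax scales linearly with baseline: p ∝ B, so B = p_target / p_Earth × 1 AU.
B = 0.763 / 0.0736 = 10.367 AU.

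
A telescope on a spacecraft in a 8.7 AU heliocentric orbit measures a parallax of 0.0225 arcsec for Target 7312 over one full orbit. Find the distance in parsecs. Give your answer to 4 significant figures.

386.7 pc

With baseline B (in AU) and parallax p (in arcsec), d = B/p parsecs.
d = 8.7 / 0.0225 = 386.67 pc.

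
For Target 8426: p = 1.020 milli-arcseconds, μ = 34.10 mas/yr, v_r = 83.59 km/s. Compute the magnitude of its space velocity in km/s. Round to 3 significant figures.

d = 1/p = 1/0.001020″ = 980.39 pc.
μ = 34.10 mas/yr = 0.03410 ″/yr.
v_t = 4.740 μ d = 4.740 × 0.03410 × 980.39 = 158.46 km/s.
v = √(v_r² + v_t²) = √(83.59² + 158.46²) = √32096.9 = 179.16 km/s.

179 km/s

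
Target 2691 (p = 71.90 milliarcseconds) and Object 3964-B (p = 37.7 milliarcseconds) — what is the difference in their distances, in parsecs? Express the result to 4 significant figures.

d_A = 1/0.07190″ = 13.908 pc; d_B = 1/0.03770″ = 26.525 pc.
|d_B − d_A| = |26.525 − 13.908| = 12.617 pc.

12.62 pc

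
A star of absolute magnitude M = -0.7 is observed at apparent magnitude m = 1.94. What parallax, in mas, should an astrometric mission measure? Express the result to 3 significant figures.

29.6 mas

m − M = 1.94 − (-0.7) = 2.64.
d = 10^((m−M)/5 + 1) = 10^1.528 = 33.729 pc.
p = 1/d = 1/33.729 = 0.029648 arcsec = 29.648 mas.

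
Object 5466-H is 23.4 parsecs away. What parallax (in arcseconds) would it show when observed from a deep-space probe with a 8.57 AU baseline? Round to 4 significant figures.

p (arcsec) = B (AU) / d (pc).
p = 8.57 / 23.4 = 0.36624 arcsec.

0.3662 arcsec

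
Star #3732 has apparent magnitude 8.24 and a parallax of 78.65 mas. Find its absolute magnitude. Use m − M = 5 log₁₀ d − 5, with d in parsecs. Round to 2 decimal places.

M = 7.72

d = 1/p = 1/0.07865″ = 12.715 pc.
m − M = 5 log₁₀(12.715) − 5 = 5.5216 − 5 = 0.5216.
M = m − (m − M) = 8.24 − 0.5216 = 7.72.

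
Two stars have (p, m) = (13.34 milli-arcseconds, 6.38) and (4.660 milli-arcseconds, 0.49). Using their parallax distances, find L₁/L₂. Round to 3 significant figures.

L₁/L₂ = 0.000538

d₁ = 1/p₁ = 1/0.01334″ = 74.963 pc; d₂ = 1/p₂ = 1/0.004660″ = 214.59 pc.
M₁ = m₁ − 5 log₁₀ d₁ + 5 = 6.38 − 9.3742 + 5 = 2.0058.
M₂ = 0.49 − 11.6580 + 5 = -6.1680.
L₁/L₂ = 10^(0.4(M₂ − M₁)) = 10^(0.4 × (-8.1738)) = 10^(-3.26952) = 0.00053763.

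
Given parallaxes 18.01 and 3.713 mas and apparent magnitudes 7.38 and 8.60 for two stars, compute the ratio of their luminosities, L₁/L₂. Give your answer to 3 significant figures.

d₁ = 1/p₁ = 1/0.01801″ = 55.525 pc; d₂ = 1/p₂ = 1/0.003713″ = 269.32 pc.
M₁ = m₁ − 5 log₁₀ d₁ + 5 = 7.38 − 8.7224 + 5 = 3.6576.
M₂ = 8.60 − 12.1513 + 5 = 1.4487.
L₁/L₂ = 10^(0.4(M₂ − M₁)) = 10^(0.4 × (-2.2089)) = 10^(-0.88356) = 0.13075.

L₁/L₂ = 0.131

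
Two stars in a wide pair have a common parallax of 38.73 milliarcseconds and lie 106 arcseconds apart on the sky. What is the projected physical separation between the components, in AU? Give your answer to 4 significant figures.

d = 1/p = 1/0.03873″ = 25.82 pc.
At distance d (pc), an angle of θ arcsec spans θ·d AU: s = 106 × 25.82 = 2736.9 AU.

2737 AU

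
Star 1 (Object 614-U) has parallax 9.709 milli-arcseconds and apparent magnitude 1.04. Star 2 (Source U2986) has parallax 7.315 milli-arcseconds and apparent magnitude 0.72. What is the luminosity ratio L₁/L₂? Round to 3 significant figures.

L₁/L₂ = 0.423

d₁ = 1/p₁ = 1/0.009709″ = 103 pc; d₂ = 1/p₂ = 1/0.007315″ = 136.71 pc.
M₁ = m₁ − 5 log₁₀ d₁ + 5 = 1.04 − 10.0642 + 5 = -4.0242.
M₂ = 0.72 − 10.6790 + 5 = -4.9590.
L₁/L₂ = 10^(0.4(M₂ − M₁)) = 10^(0.4 × (-0.9348)) = 10^(-0.37392) = 0.42275.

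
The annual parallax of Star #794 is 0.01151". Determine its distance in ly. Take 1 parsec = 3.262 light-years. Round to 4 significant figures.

283.4 ly

d = 1/p = 1/0.01151 = 86.881 pc.
In light-years: 86.881 × 3.262 = 283.41 ly.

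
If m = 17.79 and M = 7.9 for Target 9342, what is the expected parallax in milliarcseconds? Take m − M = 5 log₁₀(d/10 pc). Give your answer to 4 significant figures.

m − M = 17.79 − 7.9 = 9.89.
d = 10^((m−M)/5 + 1) = 10^2.978 = 950.6 pc.
p = 1/d = 1/950.6 = 0.001052 arcsec = 1.052 mas.

1.052 mas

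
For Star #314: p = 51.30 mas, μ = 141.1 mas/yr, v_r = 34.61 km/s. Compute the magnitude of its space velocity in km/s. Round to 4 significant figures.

36.98 km/s

d = 1/p = 1/0.05130″ = 19.493 pc.
μ = 141.1 mas/yr = 0.1411 ″/yr.
v_t = 4.740 μ d = 4.740 × 0.1411 × 19.493 = 13.037 km/s.
v = √(v_r² + v_t²) = √(34.61² + 13.037²) = √1367.82 = 36.984 km/s.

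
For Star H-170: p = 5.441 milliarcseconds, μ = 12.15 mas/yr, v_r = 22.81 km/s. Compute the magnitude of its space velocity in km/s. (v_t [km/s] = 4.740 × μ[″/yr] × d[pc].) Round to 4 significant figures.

d = 1/p = 1/0.005441″ = 183.79 pc.
μ = 12.15 mas/yr = 0.01215 ″/yr.
v_t = 4.740 μ d = 4.740 × 0.01215 × 183.79 = 10.585 km/s.
v = √(v_r² + v_t²) = √(22.81² + 10.585²) = √632.338 = 25.146 km/s.

25.15 km/s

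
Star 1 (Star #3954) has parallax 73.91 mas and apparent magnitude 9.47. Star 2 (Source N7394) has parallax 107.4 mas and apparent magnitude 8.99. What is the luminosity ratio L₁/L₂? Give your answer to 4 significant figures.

L₁/L₂ = 1.357

d₁ = 1/p₁ = 1/0.07391″ = 13.53 pc; d₂ = 1/p₂ = 1/0.1074″ = 9.311 pc.
M₁ = m₁ − 5 log₁₀ d₁ + 5 = 9.47 − 5.6565 + 5 = 8.8135.
M₂ = 8.99 − 4.8450 + 5 = 9.1450.
L₁/L₂ = 10^(0.4(M₂ − M₁)) = 10^(0.4 × 0.3315) = 10^0.13260 = 1.3571.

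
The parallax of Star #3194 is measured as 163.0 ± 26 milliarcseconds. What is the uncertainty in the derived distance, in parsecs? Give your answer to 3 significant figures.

0.979 pc

d = 1/p, so σ_d = σ_p / p².
σ_d = 0.0260 / (0.1630)² = 0.0260 / 0.026569 = 0.97858 pc.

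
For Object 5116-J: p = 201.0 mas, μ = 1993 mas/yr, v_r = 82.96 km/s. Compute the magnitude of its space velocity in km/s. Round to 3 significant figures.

d = 1/p = 1/0.2010″ = 4.9751 pc.
μ = 1993 mas/yr = 1.993 ″/yr.
v_t = 4.740 μ d = 4.740 × 1.993 × 4.9751 = 46.999 km/s.
v = √(v_r² + v_t²) = √(82.96² + 46.999²) = √9091.27 = 95.348 km/s.

95.3 km/s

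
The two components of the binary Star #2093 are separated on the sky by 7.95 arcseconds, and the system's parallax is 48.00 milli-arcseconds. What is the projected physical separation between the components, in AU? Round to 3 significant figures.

166 AU

d = 1/p = 1/0.04800″ = 20.833 pc.
At distance d (pc), an angle of θ arcsec spans θ·d AU: s = 7.95 × 20.833 = 165.62 AU.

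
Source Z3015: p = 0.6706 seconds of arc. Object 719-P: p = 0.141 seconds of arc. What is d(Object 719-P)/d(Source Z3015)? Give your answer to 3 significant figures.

4.76

Since d = 1/p, d_B/d_A = p_A/p_B.
= 0.6706 / 0.141 = 4.756.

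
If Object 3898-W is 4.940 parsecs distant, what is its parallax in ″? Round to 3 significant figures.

0.202 ″

p = 1/d = 1/4.94 = 0.20243 arcsec.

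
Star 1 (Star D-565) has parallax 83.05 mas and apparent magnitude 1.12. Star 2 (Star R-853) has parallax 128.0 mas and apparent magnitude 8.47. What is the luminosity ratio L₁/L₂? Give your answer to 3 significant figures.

L₁/L₂ = 2070

d₁ = 1/p₁ = 1/0.08305″ = 12.041 pc; d₂ = 1/p₂ = 1/0.1280″ = 7.8125 pc.
M₁ = m₁ − 5 log₁₀ d₁ + 5 = 1.12 − 5.4033 + 5 = 0.7167.
M₂ = 8.47 − 4.4640 + 5 = 9.0060.
L₁/L₂ = 10^(0.4(M₂ − M₁)) = 10^(0.4 × 8.2893) = 10^3.31572 = 2068.8.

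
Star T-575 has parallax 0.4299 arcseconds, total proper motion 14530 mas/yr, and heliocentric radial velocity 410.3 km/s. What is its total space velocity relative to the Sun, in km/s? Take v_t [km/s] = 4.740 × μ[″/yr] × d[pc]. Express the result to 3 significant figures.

d = 1/p = 1/0.4299″ = 2.3261 pc.
μ = 14530 mas/yr = 14.53 ″/yr.
v_t = 4.740 μ d = 4.740 × 14.53 × 2.3261 = 160.2 km/s.
v = √(v_r² + v_t²) = √(410.3² + 160.2²) = √194010 = 440.47 km/s.

440 km/s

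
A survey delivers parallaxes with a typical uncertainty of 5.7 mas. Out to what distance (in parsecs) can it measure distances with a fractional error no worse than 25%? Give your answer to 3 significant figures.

σ_d/d = σ_p/p, so the condition is σ_p/p ≤ 0.25, i.e. p ≥ σ_p/0.25.
p_min = 5.7/0.25 = 22.8 mas = 0.0228 arcsec.
d_max = 1/p_min = 1/0.0228 = 43.86 pc.

43.9 pc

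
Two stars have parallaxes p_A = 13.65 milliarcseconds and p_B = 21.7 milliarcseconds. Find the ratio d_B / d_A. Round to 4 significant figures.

Since d = 1/p, d_B/d_A = p_A/p_B.
= 13.65 / 21.7 = 0.62903.

0.6290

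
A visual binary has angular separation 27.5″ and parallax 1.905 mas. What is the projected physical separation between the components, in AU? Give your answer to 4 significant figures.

14440 AU

d = 1/p = 1/0.001905″ = 524.93 pc.
At distance d (pc), an angle of θ arcsec spans θ·d AU: s = 27.5 × 524.93 = 14436 AU.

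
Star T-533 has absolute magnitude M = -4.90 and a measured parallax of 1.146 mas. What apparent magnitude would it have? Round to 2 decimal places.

d = 1/p = 1/0.001146″ = 872.6 pc.
m − M = 5 log₁₀ d − 5 = 5 log₁₀(872.6) − 5 = 14.7041 − 5 = 9.7041.
m = M + (m − M) = -4.90 + 9.7041 = 4.80.

m = 4.80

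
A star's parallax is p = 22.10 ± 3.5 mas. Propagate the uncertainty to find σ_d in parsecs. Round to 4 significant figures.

d = 1/p, so σ_d = σ_p / p².
σ_d = 0.00350 / (0.02210)² = 0.00350 / 0.00048841 = 7.1661 pc.

7.166 pc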